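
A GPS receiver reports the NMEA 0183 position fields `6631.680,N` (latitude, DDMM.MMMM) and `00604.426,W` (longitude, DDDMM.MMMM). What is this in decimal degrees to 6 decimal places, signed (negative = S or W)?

Latitude: degrees = first 2 digits = 66, minutes = 31.68; 66 + 31.68/60 = 66.5280000
N → positive
λ: degrees = first 3 digits = 6, minutes = 4.426; 6 + 4.426/60 = 6.0737667
W ⇒ negate

66.528000, -6.073767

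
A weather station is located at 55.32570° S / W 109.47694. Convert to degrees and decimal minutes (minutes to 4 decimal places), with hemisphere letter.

55° 19.5420′ S, 109° 28.6164′ W

Lat: 55° + 0.325700 × 60 = 55° 19.542000′
Lon: 109° + 0.476940 × 60 = 109° 28.616400′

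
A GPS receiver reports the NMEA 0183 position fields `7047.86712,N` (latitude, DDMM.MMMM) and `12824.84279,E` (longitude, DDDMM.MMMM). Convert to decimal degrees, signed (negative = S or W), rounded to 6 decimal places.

Lat: split at 2 digits → 70° and 47.86712′; 70 + 47.86712/60 = 70.7977853
N → positive
λ: degrees = first 3 digits = 128, minutes = 24.84279; 128 + 24.84279/60 = 128.4140465
E ⇒ keep positive

70.797785, 128.414047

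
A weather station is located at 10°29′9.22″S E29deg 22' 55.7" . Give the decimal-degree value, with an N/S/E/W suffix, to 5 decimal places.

10.48589° S, 29.38214° E

φ: 29′ + 9.22″ = 29.15367′; 10 + 29.15367/60 = 10.485894
λ: 29° + 22/60 + 55.7/3600 = 29 + 0.366667 + 0.015472 = 29.382139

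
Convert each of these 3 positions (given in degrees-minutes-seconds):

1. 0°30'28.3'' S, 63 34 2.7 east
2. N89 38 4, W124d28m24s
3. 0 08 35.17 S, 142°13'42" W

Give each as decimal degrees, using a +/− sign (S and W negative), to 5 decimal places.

Point 1:
  φ: 0° + 30/60 + 28.3/3600 = 0 + 0.500000 + 0.007861 = 0.507861
  hemisphere S, so the sign is −
  Lon: 34′ + 2.7″ = 34.04500′; 63 + 34.04500/60 = 63.567417
  E → positive
Point 2:
  φ: 89° + 38/60 + 4/3600 = 89 + 0.633333 + 0.001111 = 89.634444
  N → positive
  λ: 28′ + 24″ = 28.40000′; 124 + 28.40000/60 = 124.473333
  W → negative
Point 3:
  Latitude: 8′ + 35.17″ = 8.58617′; 0 + 8.58617/60 = 0.143103
  hemisphere S, so the sign is −
  Lon: 142° + 13/60 + 42/3600 = 142 + 0.216667 + 0.011667 = 142.228333
  hemisphere W, so the sign is −

1. -0.50786, 63.56742
2. 89.63444, -124.47333
3. -0.14310, -142.22833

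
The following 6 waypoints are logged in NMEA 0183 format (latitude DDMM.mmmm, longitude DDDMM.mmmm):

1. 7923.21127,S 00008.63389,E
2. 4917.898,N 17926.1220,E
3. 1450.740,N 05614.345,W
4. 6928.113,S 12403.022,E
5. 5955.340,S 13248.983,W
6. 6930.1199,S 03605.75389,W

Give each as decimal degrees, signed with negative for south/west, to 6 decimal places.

Point 1:
  Lat: degrees = first 2 digits = 79, minutes = 23.21127; 79 + 23.21127/60 = 79.3868545
  S ⇒ negate
  λ: split at 3 digits → 000° and 8.63389′; 0 + 8.63389/60 = 0.1438982
  E ⇒ keep positive
Point 2:
  Lat: split at 2 digits → 49° and 17.898′; 49 + 17.898/60 = 49.2983000
  N → positive
  Lon: degrees = first 3 digits = 179, minutes = 26.122; 179 + 26.122/60 = 179.4353667
  E ⇒ keep positive
Point 3:
  Lat: split at 2 digits → 14° and 50.74′; 14 + 50.74/60 = 14.8456667
  N → positive
  Longitude: degrees = first 3 digits = 56, minutes = 14.345; 56 + 14.345/60 = 56.2390833
  W → negative
Point 4:
  Latitude: degrees = first 2 digits = 69, minutes = 28.113; 69 + 28.113/60 = 69.4685500
  hemisphere S, so the sign is −
  λ: degrees = first 3 digits = 124, minutes = 3.022; 124 + 3.022/60 = 124.0503667
  E ⇒ keep positive
Point 5:
  Lat: degrees = first 2 digits = 59, minutes = 55.34; 59 + 55.34/60 = 59.9223333
  S ⇒ negate
  λ: degrees = first 3 digits = 132, minutes = 48.983; 132 + 48.983/60 = 132.8163833
  W ⇒ negate
Point 6:
  Latitude: split at 2 digits → 69° and 30.1199′; 69 + 30.1199/60 = 69.5019983
  S → negative
  λ: degrees = first 3 digits = 36, minutes = 5.75389; 36 + 5.75389/60 = 36.0958982
  W ⇒ negate

1. -79.386855, 0.143898
2. 49.298300, 179.435367
3. 14.845667, -56.239083
4. -69.468550, 124.050367
5. -59.922333, -132.816383
6. -69.501998, -36.095898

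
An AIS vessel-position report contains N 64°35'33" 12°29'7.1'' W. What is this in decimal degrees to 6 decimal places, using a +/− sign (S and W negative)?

Lat: 35′ + 33″ = 35.55000′; 64 + 35.55000/60 = 64.5925000
N → positive
Lon: 29′ + 7.1″ = 29.11833′; 12 + 29.11833/60 = 12.4853056
W → negative

64.592500, -12.485306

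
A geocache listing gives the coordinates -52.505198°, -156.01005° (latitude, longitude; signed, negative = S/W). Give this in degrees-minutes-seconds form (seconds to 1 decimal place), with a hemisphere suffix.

Latitude is negative → S; |value| = 52.505198
Lat: 0.505198 × 60 = 30.31188′ → 30′, remainder × 60 = 18.713″
Longitude is negative → W; |value| = 156.010050
Lon: 0.010050 × 60 = 0.60300′ → 0′, remainder × 60 = 36.180″

52°30′18.7″ S, 156°00′36.2″ W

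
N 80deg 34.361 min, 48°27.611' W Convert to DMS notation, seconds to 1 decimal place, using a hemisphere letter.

80°34′21.7″ N, 48°27′36.7″ W

Latitude: fractional minutes 0.36100 × 60 = 21.660″
λ: fractional minutes 0.61100 × 60 = 36.660″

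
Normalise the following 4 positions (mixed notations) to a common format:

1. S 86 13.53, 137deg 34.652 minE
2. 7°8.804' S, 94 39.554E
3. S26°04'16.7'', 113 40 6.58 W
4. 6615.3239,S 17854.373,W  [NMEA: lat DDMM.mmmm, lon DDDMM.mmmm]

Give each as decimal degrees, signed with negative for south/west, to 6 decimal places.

Point 1:
  φ: 13.53′ = 0.225500°; total 86.2255000
  S ⇒ negate
  Longitude: 137 + 34.652/60 = 137.5775333
  E → positive
Point 2:
  φ: 7 + 8.804/60 = 7.1467333
  S ⇒ negate
  λ: 94 + 39.554/60 = 94.6592333
  E ⇒ keep positive
Point 3:
  φ: 4′ + 16.7″ = 4.27833′; 26 + 4.27833/60 = 26.0713056
  S ⇒ negate
  Longitude: 113° + 40/60 + 6.58/3600 = 113 + 0.666667 + 0.001828 = 113.6684944
  W ⇒ negate
Point 4:
  Lat: split at 2 digits → 66° and 15.3239′; 66 + 15.3239/60 = 66.2553983
  S ⇒ negate
  Longitude: degrees = first 3 digits = 178, minutes = 54.373; 178 + 54.373/60 = 178.9062167
  hemisphere W, so the sign is −

1. -86.225500, 137.577533
2. -7.146733, 94.659233
3. -26.071306, -113.668494
4. -66.255398, -178.906217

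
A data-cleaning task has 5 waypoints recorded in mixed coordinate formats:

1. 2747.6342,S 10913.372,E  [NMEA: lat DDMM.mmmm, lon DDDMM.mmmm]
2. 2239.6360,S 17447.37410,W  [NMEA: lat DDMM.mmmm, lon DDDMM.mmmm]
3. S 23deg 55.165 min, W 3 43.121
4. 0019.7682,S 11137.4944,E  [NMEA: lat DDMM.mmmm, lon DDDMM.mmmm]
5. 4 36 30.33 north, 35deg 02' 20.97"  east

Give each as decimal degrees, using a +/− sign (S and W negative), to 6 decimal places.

1. -27.793903, 109.222867
2. -22.660600, -174.789568
3. -23.919417, -3.718683
4. -0.329470, 111.624907
5. 4.608425, 35.039158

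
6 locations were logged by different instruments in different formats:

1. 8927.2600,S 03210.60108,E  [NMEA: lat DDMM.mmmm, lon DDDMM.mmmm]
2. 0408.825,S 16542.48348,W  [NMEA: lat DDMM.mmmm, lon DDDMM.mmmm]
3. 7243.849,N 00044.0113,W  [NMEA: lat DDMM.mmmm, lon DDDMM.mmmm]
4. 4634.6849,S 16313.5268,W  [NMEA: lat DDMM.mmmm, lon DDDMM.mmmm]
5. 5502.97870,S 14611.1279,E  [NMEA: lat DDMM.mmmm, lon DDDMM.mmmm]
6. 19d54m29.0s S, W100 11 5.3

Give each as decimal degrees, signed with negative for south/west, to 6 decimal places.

1. -89.454333, 32.176685
2. -4.147083, -165.708058
3. 72.730817, -0.733522
4. -46.578082, -163.225447
5. -55.049645, 146.185465
6. -19.908056, -100.184806

Point 1:
  Lat: degrees = first 2 digits = 89, minutes = 27.26; 89 + 27.26/60 = 89.4543333
  S ⇒ negate
  Longitude: split at 3 digits → 032° and 10.60108′; 32 + 10.60108/60 = 32.1766847
  E → positive
Point 2:
  φ: split at 2 digits → 04° and 8.825′; 4 + 8.825/60 = 4.1470833
  S ⇒ negate
  Longitude: split at 3 digits → 165° and 42.48348′; 165 + 42.48348/60 = 165.7080580
  W ⇒ negate
Point 3:
  Lat: split at 2 digits → 72° and 43.849′; 72 + 43.849/60 = 72.7308167
  N ⇒ keep positive
  Lon: split at 3 digits → 000° and 44.0113′; 0 + 44.0113/60 = 0.7335217
  W → negative
Point 4:
  φ: split at 2 digits → 46° and 34.6849′; 46 + 34.6849/60 = 46.5780817
  S → negative
  Lon: degrees = first 3 digits = 163, minutes = 13.5268; 163 + 13.5268/60 = 163.2254467
  hemisphere W, so the sign is −
Point 5:
  Lat: split at 2 digits → 55° and 2.9787′; 55 + 2.9787/60 = 55.0496450
  hemisphere S, so the sign is −
  Longitude: split at 3 digits → 146° and 11.1279′; 146 + 11.1279/60 = 146.1854650
  E ⇒ keep positive
Point 6:
  Latitude: 19° + 54/60 + 29/3600 = 19 + 0.900000 + 0.008056 = 19.9080556
  hemisphere S, so the sign is −
  Longitude: 100 + 11/60 + 5.3/3600 = 100.1848056
  hemisphere W, so the sign is −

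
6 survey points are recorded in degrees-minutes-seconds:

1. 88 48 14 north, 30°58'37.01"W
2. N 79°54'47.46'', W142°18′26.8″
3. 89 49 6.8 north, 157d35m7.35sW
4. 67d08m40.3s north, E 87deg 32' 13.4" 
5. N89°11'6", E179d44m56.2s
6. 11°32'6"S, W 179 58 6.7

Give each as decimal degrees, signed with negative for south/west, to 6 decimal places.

Point 1:
  φ: 48′ + 14″ = 48.23333′; 88 + 48.23333/60 = 88.8038889
  N → positive
  Longitude: 30° + 58/60 + 37.01/3600 = 30 + 0.966667 + 0.010281 = 30.9769472
  hemisphere W, so the sign is −
Point 2:
  φ: 54′ + 47.46″ = 54.79100′; 79 + 54.79100/60 = 79.9131833
  N ⇒ keep positive
  Longitude: 18′ + 26.8″ = 18.44667′; 142 + 18.44667/60 = 142.3074444
  hemisphere W, so the sign is −
Point 3:
  φ: 89 + 49/60 + 6.8/3600 = 89.8185556
  N → positive
  Lon: 35′ + 7.35″ = 35.12250′; 157 + 35.12250/60 = 157.5853750
  hemisphere W, so the sign is −
Point 4:
  Latitude: 67° + 8/60 + 40.3/3600 = 67 + 0.133333 + 0.011194 = 67.1445278
  N ⇒ keep positive
  λ: 87° + 32/60 + 13.4/3600 = 87 + 0.533333 + 0.003722 = 87.5370556
  E → positive
Point 5:
  φ: 89 + 11/60 + 6/3600 = 89.1850000
  N ⇒ keep positive
  λ: 179 + 44/60 + 56.2/3600 = 179.7489444
  E → positive
Point 6:
  Lat: 11 + 32/60 + 6/3600 = 11.5350000
  S → negative
  Lon: 179° + 58/60 + 6.7/3600 = 179 + 0.966667 + 0.001861 = 179.9685278
  W ⇒ negate

1. 88.803889, -30.976947
2. 79.913183, -142.307444
3. 89.818556, -157.585375
4. 67.144528, 87.537056
5. 89.185000, 179.748944
6. -11.535000, -179.968528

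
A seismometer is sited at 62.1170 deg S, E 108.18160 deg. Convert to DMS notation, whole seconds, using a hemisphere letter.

Lat: 0.117000° → 7.02000′; 0.02000 × 60 = 1.20″
λ: 0.181600 × 60 = 10.89600′ → 10′, remainder × 60 = 53.76″

62°07′1″ S, 108°10′54″ E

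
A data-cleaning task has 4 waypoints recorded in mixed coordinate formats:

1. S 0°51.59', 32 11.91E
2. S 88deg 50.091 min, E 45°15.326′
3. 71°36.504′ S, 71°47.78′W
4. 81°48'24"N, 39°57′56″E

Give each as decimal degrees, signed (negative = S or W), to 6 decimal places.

1. -0.859833, 32.198500
2. -88.834850, 45.255433
3. -71.608400, -71.796333
4. 81.806667, 39.965556

Point 1:
  Lat: 0 + 51.59/60 = 0.8598333
  S → negative
  Lon: 32 + 11.91/60 = 32.1985000
  E ⇒ keep positive
Point 2:
  Lat: 88 + 50.091/60 = 88.8348500
  S → negative
  Lon: 15.326′ = 0.255433°; total 45.2554333
  E ⇒ keep positive
Point 3:
  Lat: 36.504′ = 0.608400°; total 71.6084000
  S → negative
  Lon: 71 + 47.78/60 = 71.7963333
  W ⇒ negate
Point 4:
  φ: 81 + 48/60 + 24/3600 = 81.8066667
  N ⇒ keep positive
  Lon: 39 + 57/60 + 56/3600 = 39.9655556
  E → positive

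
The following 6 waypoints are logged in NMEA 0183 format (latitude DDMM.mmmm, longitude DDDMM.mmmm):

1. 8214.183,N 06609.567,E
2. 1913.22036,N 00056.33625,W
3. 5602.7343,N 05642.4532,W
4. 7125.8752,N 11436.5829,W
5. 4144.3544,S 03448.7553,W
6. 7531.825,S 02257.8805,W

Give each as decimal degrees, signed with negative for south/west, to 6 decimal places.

Point 1:
  Lat: split at 2 digits → 82° and 14.183′; 82 + 14.183/60 = 82.2363833
  N ⇒ keep positive
  λ: split at 3 digits → 066° and 9.567′; 66 + 9.567/60 = 66.1594500
  E → positive
Point 2:
  φ: degrees = first 2 digits = 19, minutes = 13.22036; 19 + 13.22036/60 = 19.2203393
  N → positive
  λ: split at 3 digits → 000° and 56.33625′; 0 + 56.33625/60 = 0.9389375
  W → negative
Point 3:
  Latitude: split at 2 digits → 56° and 2.7343′; 56 + 2.7343/60 = 56.0455717
  N ⇒ keep positive
  Longitude: degrees = first 3 digits = 56, minutes = 42.4532; 56 + 42.4532/60 = 56.7075533
  W ⇒ negate
Point 4:
  φ: degrees = first 2 digits = 71, minutes = 25.8752; 71 + 25.8752/60 = 71.4312533
  N ⇒ keep positive
  Longitude: degrees = first 3 digits = 114, minutes = 36.5829; 114 + 36.5829/60 = 114.6097150
  W → negative
Point 5:
  φ: degrees = first 2 digits = 41, minutes = 44.3544; 41 + 44.3544/60 = 41.7392400
  S ⇒ negate
  Longitude: split at 3 digits → 034° and 48.7553′; 34 + 48.7553/60 = 34.8125883
  W → negative
Point 6:
  Lat: degrees = first 2 digits = 75, minutes = 31.825; 75 + 31.825/60 = 75.5304167
  S → negative
  Longitude: split at 3 digits → 022° and 57.8805′; 22 + 57.8805/60 = 22.9646750
  W ⇒ negate

1. 82.236383, 66.159450
2. 19.220339, -0.938938
3. 56.045572, -56.707553
4. 71.431253, -114.609715
5. -41.739240, -34.812588
6. -75.530417, -22.964675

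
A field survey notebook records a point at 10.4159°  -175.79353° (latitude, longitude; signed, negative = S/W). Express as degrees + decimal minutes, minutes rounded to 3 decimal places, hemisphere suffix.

10° 24.954′ N, 175° 47.612′ W

φ: minutes = (10.415900 − 10) × 60 = 24.95400
Longitude is negative → W; |value| = 175.793530
Longitude: minutes = (175.793530 − 175) × 60 = 47.61180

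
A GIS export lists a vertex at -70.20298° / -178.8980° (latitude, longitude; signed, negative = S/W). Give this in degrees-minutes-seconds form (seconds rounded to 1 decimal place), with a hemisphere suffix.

70°12′10.7″ S, 178°53′52.8″ W

Latitude is negative → S; |value| = 70.202980
φ: 0.202980 × 60 = 12.17880′ → 12′, remainder × 60 = 10.728″
Longitude is negative → W; |value| = 178.898000
Lon: whole degrees 178; 53.88000′ → 53′ and 52.800″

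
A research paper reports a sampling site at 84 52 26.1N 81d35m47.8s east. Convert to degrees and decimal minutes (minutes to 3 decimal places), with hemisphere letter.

Latitude: 52 + 26.1/60 = 52.43500′
Longitude: 35 + 47.8/60 = 35.79667′

84° 52.435′ N, 81° 35.797′ E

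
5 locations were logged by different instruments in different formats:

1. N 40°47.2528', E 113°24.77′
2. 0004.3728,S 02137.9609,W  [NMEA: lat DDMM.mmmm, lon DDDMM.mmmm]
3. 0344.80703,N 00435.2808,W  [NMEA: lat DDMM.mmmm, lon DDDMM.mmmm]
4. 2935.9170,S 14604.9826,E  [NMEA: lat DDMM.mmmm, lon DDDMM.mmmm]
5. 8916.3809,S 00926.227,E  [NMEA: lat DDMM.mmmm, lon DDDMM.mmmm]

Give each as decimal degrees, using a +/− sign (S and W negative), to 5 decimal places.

1. 40.78755, 113.41283
2. -0.07288, -21.63268
3. 3.74678, -4.58801
4. -29.59862, 146.08304
5. -89.27302, 9.43712

Point 1:
  Latitude: 40 + 47.2528/60 = 40.787547
  N ⇒ keep positive
  λ: 24.77′ = 0.412833°; total 113.412833
  E → positive
Point 2:
  Latitude: split at 2 digits → 00° and 4.3728′; 0 + 4.3728/60 = 0.072880
  hemisphere S, so the sign is −
  Longitude: split at 3 digits → 021° and 37.9609′; 21 + 37.9609/60 = 21.632682
  W ⇒ negate
Point 3:
  Latitude: split at 2 digits → 03° and 44.80703′; 3 + 44.80703/60 = 3.746784
  N ⇒ keep positive
  Lon: split at 3 digits → 004° and 35.2808′; 4 + 35.2808/60 = 4.588013
  hemisphere W, so the sign is −
Point 4:
  Latitude: degrees = first 2 digits = 29, minutes = 35.917; 29 + 35.917/60 = 29.598617
  hemisphere S, so the sign is −
  λ: degrees = first 3 digits = 146, minutes = 4.9826; 146 + 4.9826/60 = 146.083043
  E ⇒ keep positive
Point 5:
  Lat: degrees = first 2 digits = 89, minutes = 16.3809; 89 + 16.3809/60 = 89.273015
  S → negative
  λ: split at 3 digits → 009° and 26.227′; 9 + 26.227/60 = 9.437117
  E → positive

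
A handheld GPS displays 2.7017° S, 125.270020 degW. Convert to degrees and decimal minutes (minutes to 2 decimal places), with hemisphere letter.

Lat: minutes = (2.701700 − 2) × 60 = 42.1020
λ: minutes = (125.270020 − 125) × 60 = 16.2012

2° 42.10′ S, 125° 16.20′ W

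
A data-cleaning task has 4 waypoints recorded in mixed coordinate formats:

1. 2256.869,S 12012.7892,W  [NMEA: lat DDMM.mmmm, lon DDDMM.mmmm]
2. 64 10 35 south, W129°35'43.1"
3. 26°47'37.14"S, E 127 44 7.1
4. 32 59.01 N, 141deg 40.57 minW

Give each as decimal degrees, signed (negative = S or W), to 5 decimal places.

Point 1:
  φ: split at 2 digits → 22° and 56.869′; 22 + 56.869/60 = 22.947817
  S → negative
  Longitude: degrees = first 3 digits = 120, minutes = 12.7892; 120 + 12.7892/60 = 120.213153
  hemisphere W, so the sign is −
Point 2:
  Latitude: 64 + 10/60 + 35/3600 = 64.176389
  hemisphere S, so the sign is −
  λ: 129° + 35/60 + 43.1/3600 = 129 + 0.583333 + 0.011972 = 129.595306
  W ⇒ negate
Point 3:
  Latitude: 26 + 47/60 + 37.14/3600 = 26.793650
  hemisphere S, so the sign is −
  Lon: 127° + 44/60 + 7.1/3600 = 127 + 0.733333 + 0.001972 = 127.735306
  E → positive
Point 4:
  φ: 32 + 59.01/60 = 32.983500
  N → positive
  λ: 141 + 40.57/60 = 141.676167
  W ⇒ negate

1. -22.94782, -120.21315
2. -64.17639, -129.59531
3. -26.79365, 127.73531
4. 32.98350, -141.67617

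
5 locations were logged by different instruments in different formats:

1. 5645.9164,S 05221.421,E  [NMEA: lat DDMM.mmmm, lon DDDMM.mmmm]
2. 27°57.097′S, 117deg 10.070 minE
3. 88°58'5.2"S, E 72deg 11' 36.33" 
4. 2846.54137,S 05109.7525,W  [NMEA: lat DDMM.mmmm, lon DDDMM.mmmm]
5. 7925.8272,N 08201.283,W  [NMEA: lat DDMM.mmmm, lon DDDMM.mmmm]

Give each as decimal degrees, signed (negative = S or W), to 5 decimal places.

Point 1:
  φ: degrees = first 2 digits = 56, minutes = 45.9164; 56 + 45.9164/60 = 56.765273
  hemisphere S, so the sign is −
  Longitude: split at 3 digits → 052° and 21.421′; 52 + 21.421/60 = 52.357017
  E → positive
Point 2:
  Latitude: 27 + 57.097/60 = 27.951617
  hemisphere S, so the sign is −
  λ: 117 + 10.07/60 = 117.167833
  E → positive
Point 3:
  φ: 58′ + 5.2″ = 58.08667′; 88 + 58.08667/60 = 88.968111
  S ⇒ negate
  Lon: 72 + 11/60 + 36.33/3600 = 72.193425
  E → positive
Point 4:
  φ: degrees = first 2 digits = 28, minutes = 46.54137; 28 + 46.54137/60 = 28.775690
  S ⇒ negate
  λ: split at 3 digits → 051° and 9.7525′; 51 + 9.7525/60 = 51.162542
  hemisphere W, so the sign is −
Point 5:
  φ: degrees = first 2 digits = 79, minutes = 25.8272; 79 + 25.8272/60 = 79.430453
  N ⇒ keep positive
  λ: split at 3 digits → 082° and 1.283′; 82 + 1.283/60 = 82.021383
  W ⇒ negate

1. -56.76527, 52.35702
2. -27.95162, 117.16783
3. -88.96811, 72.19343
4. -28.77569, -51.16254
5. 79.43045, -82.02138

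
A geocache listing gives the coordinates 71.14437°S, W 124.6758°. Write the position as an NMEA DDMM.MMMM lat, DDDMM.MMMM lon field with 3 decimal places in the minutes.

φ: 71° + 0.144370 × 60 = 71° 8.66220′
λ: 124° + 0.675800 × 60 = 124° 40.54800′

7108.662,S / 12440.548,W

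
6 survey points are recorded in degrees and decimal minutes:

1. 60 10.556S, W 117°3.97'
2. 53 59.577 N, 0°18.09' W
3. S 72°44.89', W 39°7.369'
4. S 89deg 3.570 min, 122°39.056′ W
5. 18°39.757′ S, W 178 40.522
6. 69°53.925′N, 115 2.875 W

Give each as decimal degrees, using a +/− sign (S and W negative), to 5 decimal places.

Point 1:
  Latitude: 10.556′ = 0.175933°; total 60.175933
  hemisphere S, so the sign is −
  λ: 3.97′ = 0.066167°; total 117.066167
  W → negative
Point 2:
  Lat: 53 + 59.577/60 = 53.992950
  N → positive
  Lon: 0 + 18.09/60 = 0.301500
  W ⇒ negate
Point 3:
  Latitude: 44.89′ = 0.748167°; total 72.748167
  S ⇒ negate
  Lon: 39 + 7.369/60 = 39.122817
  hemisphere W, so the sign is −
Point 4:
  Lat: 89 + 3.57/60 = 89.059500
  S → negative
  Longitude: 39.056′ = 0.650933°; total 122.650933
  W ⇒ negate
Point 5:
  Latitude: 39.757′ = 0.662617°; total 18.662617
  S ⇒ negate
  λ: 40.522′ = 0.675367°; total 178.675367
  W → negative
Point 6:
  Lat: 53.925′ = 0.898750°; total 69.898750
  N ⇒ keep positive
  Longitude: 115 + 2.875/60 = 115.047917
  W ⇒ negate

1. -60.17593, -117.06617
2. 53.99295, -0.30150
3. -72.74817, -39.12282
4. -89.05950, -122.65093
5. -18.66262, -178.67537
6. 69.89875, -115.04792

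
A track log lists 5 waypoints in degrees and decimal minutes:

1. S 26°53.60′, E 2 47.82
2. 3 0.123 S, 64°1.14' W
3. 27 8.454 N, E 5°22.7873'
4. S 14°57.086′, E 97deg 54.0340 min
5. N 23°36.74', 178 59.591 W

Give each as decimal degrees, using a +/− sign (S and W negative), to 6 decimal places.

1. -26.893333, 2.797000
2. -3.002050, -64.019000
3. 27.140900, 5.379788
4. -14.951433, 97.900567
5. 23.612333, -178.993183

Point 1:
  φ: 53.6′ = 0.893333°; total 26.8933333
  S → negative
  Lon: 47.82′ = 0.797000°; total 2.7970000
  E ⇒ keep positive
Point 2:
  Latitude: 0.123′ = 0.002050°; total 3.0020500
  S → negative
  Lon: 1.14′ = 0.019000°; total 64.0190000
  hemisphere W, so the sign is −
Point 3:
  φ: 27 + 8.454/60 = 27.1409000
  N → positive
  Lon: 5 + 22.7873/60 = 5.3797883
  E ⇒ keep positive
Point 4:
  Lat: 14 + 57.086/60 = 14.9514333
  S ⇒ negate
  λ: 54.034′ = 0.900567°; total 97.9005667
  E → positive
Point 5:
  Lat: 36.74′ = 0.612333°; total 23.6123333
  N ⇒ keep positive
  λ: 178 + 59.591/60 = 178.9931833
  W → negative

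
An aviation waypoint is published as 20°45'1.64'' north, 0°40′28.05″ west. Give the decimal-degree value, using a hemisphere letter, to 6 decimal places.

20.750456° N, 0.674458° W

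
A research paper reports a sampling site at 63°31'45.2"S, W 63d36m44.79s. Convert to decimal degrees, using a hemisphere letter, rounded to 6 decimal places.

φ: 63° + 31/60 + 45.2/3600 = 63 + 0.516667 + 0.012556 = 63.5292222
λ: 63° + 36/60 + 44.79/3600 = 63 + 0.600000 + 0.012442 = 63.6124417

63.529222° S, 63.612442° W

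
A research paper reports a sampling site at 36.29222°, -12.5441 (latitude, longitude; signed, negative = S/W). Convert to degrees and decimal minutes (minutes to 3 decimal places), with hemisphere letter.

φ: 36° + 0.292220 × 60 = 36° 17.53320′
Longitude is negative → W; |value| = 12.544100
Lon: minutes = (12.544100 − 12) × 60 = 32.64600

36° 17.533′ N, 12° 32.646′ W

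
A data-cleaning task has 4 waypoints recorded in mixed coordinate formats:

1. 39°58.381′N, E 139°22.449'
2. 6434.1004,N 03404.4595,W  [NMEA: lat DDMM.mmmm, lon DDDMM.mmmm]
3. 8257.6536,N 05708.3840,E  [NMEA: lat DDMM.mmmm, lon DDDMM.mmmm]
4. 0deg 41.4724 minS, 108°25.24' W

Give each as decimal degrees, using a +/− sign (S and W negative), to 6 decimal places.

1. 39.973017, 139.374150
2. 64.568340, -34.074325
3. 82.960893, 57.139733
4. -0.691207, -108.420667

Point 1:
  Latitude: 58.381′ = 0.973017°; total 39.9730167
  N ⇒ keep positive
  Longitude: 22.449′ = 0.374150°; total 139.3741500
  E → positive
Point 2:
  Latitude: split at 2 digits → 64° and 34.1004′; 64 + 34.1004/60 = 64.5683400
  N ⇒ keep positive
  Lon: split at 3 digits → 034° and 4.4595′; 34 + 4.4595/60 = 34.0743250
  W → negative
Point 3:
  Latitude: split at 2 digits → 82° and 57.6536′; 82 + 57.6536/60 = 82.9608933
  N → positive
  λ: degrees = first 3 digits = 57, minutes = 8.384; 57 + 8.384/60 = 57.1397333
  E ⇒ keep positive
Point 4:
  Latitude: 0 + 41.4724/60 = 0.6912067
  S ⇒ negate
  Longitude: 108 + 25.24/60 = 108.4206667
  W ⇒ negate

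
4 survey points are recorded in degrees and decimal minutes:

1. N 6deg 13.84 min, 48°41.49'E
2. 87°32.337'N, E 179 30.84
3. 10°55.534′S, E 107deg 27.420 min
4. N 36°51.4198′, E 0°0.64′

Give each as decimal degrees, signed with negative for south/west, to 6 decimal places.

1. 6.230667, 48.691500
2. 87.538950, 179.514000
3. -10.925567, 107.457000
4. 36.856997, 0.010667

Point 1:
  φ: 6 + 13.84/60 = 6.2306667
  N ⇒ keep positive
  Lon: 41.49′ = 0.691500°; total 48.6915000
  E ⇒ keep positive
Point 2:
  Lat: 87 + 32.337/60 = 87.5389500
  N ⇒ keep positive
  λ: 30.84′ = 0.514000°; total 179.5140000
  E ⇒ keep positive
Point 3:
  Lat: 55.534′ = 0.925567°; total 10.9255667
  S → negative
  Lon: 107 + 27.42/60 = 107.4570000
  E ⇒ keep positive
Point 4:
  Latitude: 36 + 51.4198/60 = 36.8569967
  N ⇒ keep positive
  Longitude: 0 + 0.64/60 = 0.0106667
  E → positive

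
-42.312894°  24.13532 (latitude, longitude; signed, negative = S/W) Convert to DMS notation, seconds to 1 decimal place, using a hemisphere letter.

Latitude is negative → S; |value| = 42.312894
Lat: 0.312894° → 18.77364′; 0.77364 × 60 = 46.418″
Longitude: whole degrees 24; 8.11920′ → 8′ and 7.152″

42°18′46.4″ S, 24°08′7.2″ E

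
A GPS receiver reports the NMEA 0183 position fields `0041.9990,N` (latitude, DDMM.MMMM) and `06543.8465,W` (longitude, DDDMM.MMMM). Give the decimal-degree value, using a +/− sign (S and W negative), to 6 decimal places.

φ: split at 2 digits → 00° and 41.999′; 0 + 41.999/60 = 0.6999833
N → positive
λ: degrees = first 3 digits = 65, minutes = 43.8465; 65 + 43.8465/60 = 65.7307750
W → negative

0.699983, -65.730775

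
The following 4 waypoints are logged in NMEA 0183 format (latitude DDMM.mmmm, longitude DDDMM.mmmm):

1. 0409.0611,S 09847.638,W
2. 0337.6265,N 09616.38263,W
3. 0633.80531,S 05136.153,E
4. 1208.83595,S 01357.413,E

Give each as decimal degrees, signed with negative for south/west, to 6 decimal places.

1. -4.151018, -98.793967
2. 3.627108, -96.273044
3. -6.563422, 51.602550
4. -12.147266, 13.956883

Point 1:
  Latitude: split at 2 digits → 04° and 9.0611′; 4 + 9.0611/60 = 4.1510183
  S → negative
  λ: degrees = first 3 digits = 98, minutes = 47.638; 98 + 47.638/60 = 98.7939667
  W ⇒ negate
Point 2:
  Lat: degrees = first 2 digits = 3, minutes = 37.6265; 3 + 37.6265/60 = 3.6271083
  N ⇒ keep positive
  Longitude: split at 3 digits → 096° and 16.38263′; 96 + 16.38263/60 = 96.2730438
  W ⇒ negate
Point 3:
  Latitude: split at 2 digits → 06° and 33.80531′; 6 + 33.80531/60 = 6.5634218
  S → negative
  Longitude: degrees = first 3 digits = 51, minutes = 36.153; 51 + 36.153/60 = 51.6025500
  E → positive
Point 4:
  φ: split at 2 digits → 12° and 8.83595′; 12 + 8.83595/60 = 12.1472658
  hemisphere S, so the sign is −
  Lon: split at 3 digits → 013° and 57.413′; 13 + 57.413/60 = 13.9568833
  E → positive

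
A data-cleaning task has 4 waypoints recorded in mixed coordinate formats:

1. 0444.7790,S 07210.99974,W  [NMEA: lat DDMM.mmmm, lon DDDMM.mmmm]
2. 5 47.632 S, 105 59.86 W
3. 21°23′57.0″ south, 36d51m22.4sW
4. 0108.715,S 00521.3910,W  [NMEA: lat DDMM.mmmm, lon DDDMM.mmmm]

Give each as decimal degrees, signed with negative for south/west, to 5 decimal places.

1. -4.74632, -72.18333
2. -5.79387, -105.99767
3. -21.39917, -36.85622
4. -1.14525, -5.35652

Point 1:
  Lat: split at 2 digits → 04° and 44.779′; 4 + 44.779/60 = 4.746317
  hemisphere S, so the sign is −
  Lon: split at 3 digits → 072° and 10.99974′; 72 + 10.99974/60 = 72.183329
  W → negative
Point 2:
  Lat: 5 + 47.632/60 = 5.793867
  S → negative
  Lon: 59.86′ = 0.997667°; total 105.997667
  W ⇒ negate
Point 3:
  Lat: 23′ + 57″ = 23.95000′; 21 + 23.95000/60 = 21.399167
  S ⇒ negate
  Lon: 36 + 51/60 + 22.4/3600 = 36.856222
  hemisphere W, so the sign is −
Point 4:
  Lat: degrees = first 2 digits = 1, minutes = 8.715; 1 + 8.715/60 = 1.145250
  hemisphere S, so the sign is −
  Longitude: split at 3 digits → 005° and 21.391′; 5 + 21.391/60 = 5.356517
  hemisphere W, so the sign is −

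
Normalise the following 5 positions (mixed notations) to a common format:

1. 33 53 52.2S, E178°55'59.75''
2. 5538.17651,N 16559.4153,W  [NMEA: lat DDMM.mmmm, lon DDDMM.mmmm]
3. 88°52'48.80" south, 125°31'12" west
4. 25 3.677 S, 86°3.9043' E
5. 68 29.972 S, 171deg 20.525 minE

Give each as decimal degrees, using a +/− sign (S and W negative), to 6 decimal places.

1. -33.897833, 178.933264
2. 55.636275, -165.990255
3. -88.880222, -125.520000
4. -25.061283, 86.065072
5. -68.499533, 171.342083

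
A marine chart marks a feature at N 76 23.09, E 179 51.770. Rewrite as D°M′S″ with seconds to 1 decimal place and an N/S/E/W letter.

Latitude: fractional minutes 0.09000 × 60 = 5.400″
λ: fractional minutes 0.77000 × 60 = 46.200″

76°23′5.4″ N, 179°51′46.2″ E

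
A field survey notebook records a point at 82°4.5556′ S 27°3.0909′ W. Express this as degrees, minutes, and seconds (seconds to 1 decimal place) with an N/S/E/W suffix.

Lat: 4.55560′ → 4′ and 0.55560 × 60 = 33.336″
Lon: 3.09090′ → 3′ and 0.09090 × 60 = 5.454″

82°04′33.3″ S, 27°03′5.5″ W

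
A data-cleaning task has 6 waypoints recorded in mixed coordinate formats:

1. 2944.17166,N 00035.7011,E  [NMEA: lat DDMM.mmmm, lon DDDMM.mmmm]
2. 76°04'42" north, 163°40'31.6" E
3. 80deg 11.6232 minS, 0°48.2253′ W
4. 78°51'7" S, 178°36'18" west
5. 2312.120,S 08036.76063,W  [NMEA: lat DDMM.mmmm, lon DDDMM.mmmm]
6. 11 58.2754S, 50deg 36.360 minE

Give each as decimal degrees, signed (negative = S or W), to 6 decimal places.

Point 1:
  Latitude: degrees = first 2 digits = 29, minutes = 44.17166; 29 + 44.17166/60 = 29.7361943
  N ⇒ keep positive
  λ: degrees = first 3 digits = 0, minutes = 35.7011; 0 + 35.7011/60 = 0.5950183
  E ⇒ keep positive
Point 2:
  φ: 76° + 4/60 + 42/3600 = 76 + 0.066667 + 0.011667 = 76.0783333
  N ⇒ keep positive
  Longitude: 163 + 40/60 + 31.6/3600 = 163.6754444
  E ⇒ keep positive
Point 3:
  Lat: 11.6232′ = 0.193720°; total 80.1937200
  hemisphere S, so the sign is −
  Lon: 0 + 48.2253/60 = 0.8037550
  hemisphere W, so the sign is −
Point 4:
  Lat: 78 + 51/60 + 7/3600 = 78.8519444
  S ⇒ negate
  Lon: 178 + 36/60 + 18/3600 = 178.6050000
  W → negative
Point 5:
  Latitude: split at 2 digits → 23° and 12.12′; 23 + 12.12/60 = 23.2020000
  S ⇒ negate
  λ: degrees = first 3 digits = 80, minutes = 36.76063; 80 + 36.76063/60 = 80.6126772
  hemisphere W, so the sign is −
Point 6:
  φ: 11 + 58.2754/60 = 11.9712567
  S ⇒ negate
  Lon: 50 + 36.36/60 = 50.6060000
  E → positive

1. 29.736194, 0.595018
2. 76.078333, 163.675444
3. -80.193720, -0.803755
4. -78.851944, -178.605000
5. -23.202000, -80.612677
6. -11.971257, 50.606000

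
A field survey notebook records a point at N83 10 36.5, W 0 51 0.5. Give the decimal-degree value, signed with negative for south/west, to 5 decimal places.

φ: 83 + 10/60 + 36.5/3600 = 83.176806
N → positive
Longitude: 0 + 51/60 + 0.5/3600 = 0.850139
hemisphere W, so the sign is −

83.17681, -0.85014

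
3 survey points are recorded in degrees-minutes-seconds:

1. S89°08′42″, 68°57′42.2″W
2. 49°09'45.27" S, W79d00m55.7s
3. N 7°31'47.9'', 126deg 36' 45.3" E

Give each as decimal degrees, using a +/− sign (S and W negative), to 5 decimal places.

Point 1:
  Latitude: 89 + 8/60 + 42/3600 = 89.145000
  S ⇒ negate
  Longitude: 68 + 57/60 + 42.2/3600 = 68.961722
  W ⇒ negate
Point 2:
  φ: 9′ + 45.27″ = 9.75450′; 49 + 9.75450/60 = 49.162575
  S → negative
  Longitude: 79 + 0/60 + 55.7/3600 = 79.015472
  W → negative
Point 3:
  Latitude: 31′ + 47.9″ = 31.79833′; 7 + 31.79833/60 = 7.529972
  N → positive
  Lon: 36′ + 45.3″ = 36.75500′; 126 + 36.75500/60 = 126.612583
  E → positive

1. -89.14500, -68.96172
2. -49.16258, -79.01547
3. 7.52997, 126.61258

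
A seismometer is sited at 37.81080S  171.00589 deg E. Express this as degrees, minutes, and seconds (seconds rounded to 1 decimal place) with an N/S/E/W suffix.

Latitude: 0.810800° → 48.64800′; 0.64800 × 60 = 38.880″
Lon: 0.005890° → 0.35340′; 0.35340 × 60 = 21.204″

37°48′38.9″ S, 171°00′21.2″ E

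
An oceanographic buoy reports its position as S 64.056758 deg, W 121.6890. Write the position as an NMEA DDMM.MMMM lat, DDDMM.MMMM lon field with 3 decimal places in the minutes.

Latitude: minutes = (64.056758 − 64) × 60 = 3.40548
Longitude: 121° + 0.689000 × 60 = 121° 41.34000′

6403.405,S / 12141.340,W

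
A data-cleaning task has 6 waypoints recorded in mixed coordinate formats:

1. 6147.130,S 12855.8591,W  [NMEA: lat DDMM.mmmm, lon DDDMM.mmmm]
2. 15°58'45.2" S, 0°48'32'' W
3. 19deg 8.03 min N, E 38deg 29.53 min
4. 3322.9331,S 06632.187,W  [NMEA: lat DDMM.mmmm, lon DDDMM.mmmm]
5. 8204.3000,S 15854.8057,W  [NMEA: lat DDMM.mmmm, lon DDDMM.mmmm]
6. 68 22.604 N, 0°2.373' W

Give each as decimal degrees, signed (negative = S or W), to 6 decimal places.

1. -61.785500, -128.930985
2. -15.979222, -0.808889
3. 19.133833, 38.492167
4. -33.382218, -66.536450
5. -82.071667, -158.913428
6. 68.376733, -0.039550

Point 1:
  φ: split at 2 digits → 61° and 47.13′; 61 + 47.13/60 = 61.7855000
  S → negative
  Lon: split at 3 digits → 128° and 55.8591′; 128 + 55.8591/60 = 128.9309850
  hemisphere W, so the sign is −
Point 2:
  Latitude: 15° + 58/60 + 45.2/3600 = 15 + 0.966667 + 0.012556 = 15.9792222
  S → negative
  Longitude: 0 + 48/60 + 32/3600 = 0.8088889
  hemisphere W, so the sign is −
Point 3:
  Lat: 8.03′ = 0.133833°; total 19.1338333
  N → positive
  Lon: 38 + 29.53/60 = 38.4921667
  E → positive
Point 4:
  Latitude: split at 2 digits → 33° and 22.9331′; 33 + 22.9331/60 = 33.3822183
  S ⇒ negate
  Lon: degrees = first 3 digits = 66, minutes = 32.187; 66 + 32.187/60 = 66.5364500
  W → negative
Point 5:
  Lat: split at 2 digits → 82° and 4.3′; 82 + 4.3/60 = 82.0716667
  S → negative
  Lon: degrees = first 3 digits = 158, minutes = 54.8057; 158 + 54.8057/60 = 158.9134283
  hemisphere W, so the sign is −
Point 6:
  Latitude: 68 + 22.604/60 = 68.3767333
  N → positive
  λ: 2.373′ = 0.039550°; total 0.0395500
  hemisphere W, so the sign is −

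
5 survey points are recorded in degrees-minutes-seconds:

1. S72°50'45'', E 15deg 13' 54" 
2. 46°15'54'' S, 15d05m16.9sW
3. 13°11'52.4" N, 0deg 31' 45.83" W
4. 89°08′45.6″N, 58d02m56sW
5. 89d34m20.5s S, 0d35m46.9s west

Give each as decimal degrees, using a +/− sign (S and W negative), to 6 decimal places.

1. -72.845833, 15.231667
2. -46.265000, -15.088028
3. 13.197889, -0.529397
4. 89.146000, -58.048889
5. -89.572361, -0.596361

Point 1:
  Lat: 50′ + 45″ = 50.75000′; 72 + 50.75000/60 = 72.8458333
  S ⇒ negate
  λ: 15° + 13/60 + 54/3600 = 15 + 0.216667 + 0.015000 = 15.2316667
  E ⇒ keep positive
Point 2:
  Latitude: 15′ + 54″ = 15.90000′; 46 + 15.90000/60 = 46.2650000
  S ⇒ negate
  λ: 15 + 5/60 + 16.9/3600 = 15.0880278
  W ⇒ negate
Point 3:
  φ: 13 + 11/60 + 52.4/3600 = 13.1978889
  N ⇒ keep positive
  Lon: 0 + 31/60 + 45.83/3600 = 0.5293972
  hemisphere W, so the sign is −
Point 4:
  Latitude: 89° + 8/60 + 45.6/3600 = 89 + 0.133333 + 0.012667 = 89.1460000
  N ⇒ keep positive
  Longitude: 58° + 2/60 + 56/3600 = 58 + 0.033333 + 0.015556 = 58.0488889
  hemisphere W, so the sign is −
Point 5:
  φ: 34′ + 20.5″ = 34.34167′; 89 + 34.34167/60 = 89.5723611
  hemisphere S, so the sign is −
  Longitude: 0 + 35/60 + 46.9/3600 = 0.5963611
  hemisphere W, so the sign is −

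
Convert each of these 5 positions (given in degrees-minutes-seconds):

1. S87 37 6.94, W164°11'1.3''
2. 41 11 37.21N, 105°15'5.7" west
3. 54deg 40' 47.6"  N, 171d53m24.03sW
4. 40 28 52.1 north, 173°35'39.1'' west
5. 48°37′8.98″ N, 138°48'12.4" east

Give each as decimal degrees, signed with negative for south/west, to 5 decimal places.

1. -87.61859, -164.18369
2. 41.19367, -105.25158
3. 54.67989, -171.89001
4. 40.48114, -173.59419
5. 48.61916, 138.80344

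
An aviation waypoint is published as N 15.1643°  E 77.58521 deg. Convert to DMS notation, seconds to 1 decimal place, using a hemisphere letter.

15°09′51.5″ N, 77°35′6.8″ E

Lat: 0.164300 × 60 = 9.85800′ → 9′, remainder × 60 = 51.480″
Longitude: 0.585210° → 35.11260′; 0.11260 × 60 = 6.756″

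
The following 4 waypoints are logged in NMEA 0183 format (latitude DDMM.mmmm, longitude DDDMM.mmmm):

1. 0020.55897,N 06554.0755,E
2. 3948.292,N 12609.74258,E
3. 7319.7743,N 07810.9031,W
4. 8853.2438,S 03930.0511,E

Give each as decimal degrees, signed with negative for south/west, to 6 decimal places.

1. 0.342650, 65.901258
2. 39.804867, 126.162376
3. 73.329572, -78.181718
4. -88.887397, 39.500852

Point 1:
  Lat: split at 2 digits → 00° and 20.55897′; 0 + 20.55897/60 = 0.3426495
  N ⇒ keep positive
  λ: degrees = first 3 digits = 65, minutes = 54.0755; 65 + 54.0755/60 = 65.9012583
  E → positive
Point 2:
  φ: split at 2 digits → 39° and 48.292′; 39 + 48.292/60 = 39.8048667
  N ⇒ keep positive
  Lon: split at 3 digits → 126° and 9.74258′; 126 + 9.74258/60 = 126.1623763
  E ⇒ keep positive
Point 3:
  Latitude: degrees = first 2 digits = 73, minutes = 19.7743; 73 + 19.7743/60 = 73.3295717
  N → positive
  Longitude: degrees = first 3 digits = 78, minutes = 10.9031; 78 + 10.9031/60 = 78.1817183
  W ⇒ negate
Point 4:
  Lat: degrees = first 2 digits = 88, minutes = 53.2438; 88 + 53.2438/60 = 88.8873967
  S ⇒ negate
  Lon: degrees = first 3 digits = 39, minutes = 30.0511; 39 + 30.0511/60 = 39.5008517
  E ⇒ keep positive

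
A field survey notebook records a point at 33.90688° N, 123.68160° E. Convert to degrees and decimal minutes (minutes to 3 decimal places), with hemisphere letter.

Lat: minutes = (33.906880 − 33) × 60 = 54.41280
Lon: minutes = (123.681600 − 123) × 60 = 40.89600

33° 54.413′ N, 123° 40.896′ E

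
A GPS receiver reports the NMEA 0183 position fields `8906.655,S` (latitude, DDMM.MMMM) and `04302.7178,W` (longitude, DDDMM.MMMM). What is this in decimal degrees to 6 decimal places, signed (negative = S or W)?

φ: split at 2 digits → 89° and 6.655′; 89 + 6.655/60 = 89.1109167
S → negative
Lon: split at 3 digits → 043° and 2.7178′; 43 + 2.7178/60 = 43.0452967
W ⇒ negate

-89.110917, -43.045297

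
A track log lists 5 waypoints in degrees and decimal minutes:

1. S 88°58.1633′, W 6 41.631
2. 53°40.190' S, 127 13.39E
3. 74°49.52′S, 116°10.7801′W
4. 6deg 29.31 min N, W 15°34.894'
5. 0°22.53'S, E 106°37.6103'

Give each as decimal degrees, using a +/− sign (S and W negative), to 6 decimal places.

1. -88.969388, -6.693850
2. -53.669833, 127.223167
3. -74.825333, -116.179668
4. 6.488500, -15.581567
5. -0.375500, 106.626838

Point 1:
  Latitude: 58.1633′ = 0.969388°; total 88.9693883
  S → negative
  Lon: 41.631′ = 0.693850°; total 6.6938500
  W → negative
Point 2:
  φ: 40.19′ = 0.669833°; total 53.6698333
  S → negative
  λ: 127 + 13.39/60 = 127.2231667
  E ⇒ keep positive
Point 3:
  φ: 49.52′ = 0.825333°; total 74.8253333
  hemisphere S, so the sign is −
  Longitude: 10.7801′ = 0.179668°; total 116.1796683
  hemisphere W, so the sign is −
Point 4:
  φ: 29.31′ = 0.488500°; total 6.4885000
  N ⇒ keep positive
  Lon: 34.894′ = 0.581567°; total 15.5815667
  hemisphere W, so the sign is −
Point 5:
  Lat: 0 + 22.53/60 = 0.3755000
  hemisphere S, so the sign is −
  Lon: 106 + 37.6103/60 = 106.6268383
  E ⇒ keep positive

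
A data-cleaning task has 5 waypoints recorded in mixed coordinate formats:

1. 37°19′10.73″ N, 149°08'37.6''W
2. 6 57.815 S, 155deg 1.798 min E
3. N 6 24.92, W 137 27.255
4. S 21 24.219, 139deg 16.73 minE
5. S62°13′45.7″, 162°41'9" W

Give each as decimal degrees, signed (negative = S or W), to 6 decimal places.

Point 1:
  Lat: 19′ + 10.73″ = 19.17883′; 37 + 19.17883/60 = 37.3196472
  N → positive
  Lon: 8′ + 37.6″ = 8.62667′; 149 + 8.62667/60 = 149.1437778
  hemisphere W, so the sign is −
Point 2:
  φ: 57.815′ = 0.963583°; total 6.9635833
  S ⇒ negate
  λ: 155 + 1.798/60 = 155.0299667
  E ⇒ keep positive
Point 3:
  Latitude: 24.92′ = 0.415333°; total 6.4153333
  N ⇒ keep positive
  Longitude: 137 + 27.255/60 = 137.4542500
  hemisphere W, so the sign is −
Point 4:
  Lat: 24.219′ = 0.403650°; total 21.4036500
  S → negative
  λ: 139 + 16.73/60 = 139.2788333
  E → positive
Point 5:
  Lat: 62° + 13/60 + 45.7/3600 = 62 + 0.216667 + 0.012694 = 62.2293611
  S ⇒ negate
  Lon: 162° + 41/60 + 9/3600 = 162 + 0.683333 + 0.002500 = 162.6858333
  W ⇒ negate

1. 37.319647, -149.143778
2. -6.963583, 155.029967
3. 6.415333, -137.454250
4. -21.403650, 139.278833
5. -62.229361, -162.685833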